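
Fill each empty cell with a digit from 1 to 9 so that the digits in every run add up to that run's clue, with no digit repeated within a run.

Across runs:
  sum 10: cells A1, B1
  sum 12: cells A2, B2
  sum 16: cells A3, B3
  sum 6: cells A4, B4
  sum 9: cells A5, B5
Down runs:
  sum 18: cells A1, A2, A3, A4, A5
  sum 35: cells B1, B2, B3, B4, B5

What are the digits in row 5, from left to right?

3 6

16 in 2 cells must be {7,9}; 35 in 5 cells must be {5,6,7,8,9}.
Only 7 fits A3 under both its across sum 16 and down sum 18.
B3 = 16 − 7 = 9 completes the 16 across.
Given what's placed, B4 must be 5 to fit the 6 across and 35 down.
A4 = 6 − 5 = 1 completes the 6 across.
No cell is forced outright now. B2 can only be 7 or 8 (the digits allowed by both its 12 across and its 35 down). If B2 = 8: then A2 would have to be in {4} for the 12 across but in {2,3,5} for the 18 down — contradiction. So B2 = 7.
A2 = 12 − 7 = 5 completes the 12 across.
Nothing is forced directly, so branch on A1, whose candidates are 2 or 3. If A1 = 3: then B1 would have to be in {7} for the 10 across but in {6,8} for the 35 down — contradiction. So A1 = 2.
B1 = 10 − 2 = 8 completes the 10 across.
A5 = 18 − 15 = 3 completes the 18 down.
B5 = 9 − 3 = 6 completes the 9 across.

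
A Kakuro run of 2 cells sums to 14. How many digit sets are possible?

2 distinct digits from 1–9 sum between 3 and 17.
Enumerating: {5,9}, {6,8}.

2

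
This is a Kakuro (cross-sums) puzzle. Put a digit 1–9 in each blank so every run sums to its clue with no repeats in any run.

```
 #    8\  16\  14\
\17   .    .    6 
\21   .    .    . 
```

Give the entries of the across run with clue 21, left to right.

16 in 2 cells must be {7,9}.
R2C3 = 14 − 6 = 8 completes the 14 down.
Nothing is forced directly, so branch on R1C2, whose candidates are 7 or 9. If R1C2 = 7: then R1C1 would have to be in {4} for the 17 across but in {1,2,3,5,6,7} for the 8 down — contradiction. So R1C2 = 9.
R1C1 = 17 − 15 = 2 completes the 17 across.
R2C1 = 8 − 2 = 6 completes the 8 down.
R2C2 = 21 − 14 = 7 completes the 21 across.

6, 7, 8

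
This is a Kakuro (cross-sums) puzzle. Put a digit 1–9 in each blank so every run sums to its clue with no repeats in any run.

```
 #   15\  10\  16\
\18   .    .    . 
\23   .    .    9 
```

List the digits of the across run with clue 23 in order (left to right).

23 in 3 cells must be {6,8,9}; 16 in 2 cells must be {7,9}.
R1C3 = 16 − 9 = 7 completes the 16 down.
No cell is forced outright now. R2C1 can only be 6 or 8 (the digits allowed by both its 23 across and its 15 down). If R2C1 = 8: then R1C1 would have to be in {2,3,5,6,8,9} for the 18 across but in {7} for the 15 down — contradiction. So R2C1 = 6.
R1C1 = 15 − 6 = 9 completes the 15 down.
R1C2 = 18 − 16 = 2 completes the 18 across.
R2C2 = 23 − 15 = 8 completes the 23 across.

6, 8, 9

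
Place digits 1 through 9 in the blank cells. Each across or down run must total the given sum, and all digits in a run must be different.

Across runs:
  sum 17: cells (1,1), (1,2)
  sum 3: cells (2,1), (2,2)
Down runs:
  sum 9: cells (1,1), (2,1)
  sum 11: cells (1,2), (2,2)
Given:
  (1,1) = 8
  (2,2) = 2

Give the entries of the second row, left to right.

1 2

17 in 2 cells must be {8,9}; 3 in 2 cells must be {1,2}.
(1,2) = 17 − 8 = 9 completes the 17 across.
(2,1) = 3 − 2 = 1 completes the 3 across.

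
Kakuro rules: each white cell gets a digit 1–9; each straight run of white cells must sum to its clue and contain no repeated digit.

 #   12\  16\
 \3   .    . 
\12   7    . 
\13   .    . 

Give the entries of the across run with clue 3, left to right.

1, 2

3 in 2 cells must be {1,2}.
R2C2 = 12 − 7 = 5 completes the 12 across.
Given what's placed, R3C1 must be 4 to fit the 13 across and 12 down.
R3C2 = 13 − 4 = 9 completes the 13 across.
R1C1 = 12 − 11 = 1 completes the 12 down.
R1C2 = 3 − 1 = 2 completes the 3 across.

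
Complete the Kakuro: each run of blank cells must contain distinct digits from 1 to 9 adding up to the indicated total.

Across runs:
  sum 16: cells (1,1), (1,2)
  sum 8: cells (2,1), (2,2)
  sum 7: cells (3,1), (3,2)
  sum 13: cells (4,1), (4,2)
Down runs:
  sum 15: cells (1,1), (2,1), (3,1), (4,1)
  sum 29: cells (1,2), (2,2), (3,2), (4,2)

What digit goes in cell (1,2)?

16 in 2 cells must be {7,9}; 29 in 4 cells must be {5,7,8,9}.
Only 5 fits (3,2) under both its across sum 7 and down sum 29.
Given what's placed, (2,2) must be 7 to fit the 8 across and 29 down.
(3,1) = 7 − 5 = 2 completes the 7 across.
(1,2) = 9: the only remaining digit allowed by both the 16 across and the 29 down.

9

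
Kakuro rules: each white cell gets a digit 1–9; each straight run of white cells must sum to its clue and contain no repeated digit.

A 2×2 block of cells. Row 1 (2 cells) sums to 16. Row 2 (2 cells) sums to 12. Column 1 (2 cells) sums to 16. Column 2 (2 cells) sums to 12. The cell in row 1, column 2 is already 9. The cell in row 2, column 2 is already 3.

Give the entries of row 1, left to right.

16 in 2 cells must be {7,9}.
(1,1) = 16 − 9 = 7 completes the 16 across.
(2,1) = 12 − 3 = 9 completes the 12 across.

7 9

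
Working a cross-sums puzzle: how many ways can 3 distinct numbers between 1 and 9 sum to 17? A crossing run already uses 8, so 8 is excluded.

4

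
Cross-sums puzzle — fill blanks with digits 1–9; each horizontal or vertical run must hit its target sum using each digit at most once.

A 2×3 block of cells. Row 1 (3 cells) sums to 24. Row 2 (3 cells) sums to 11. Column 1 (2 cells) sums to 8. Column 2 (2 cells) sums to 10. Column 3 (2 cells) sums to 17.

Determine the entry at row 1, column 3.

24 in 3 cells must be {7,8,9}; 17 in 2 cells must be {8,9}.
The 24 across and the 8 down share only 7, so (1,1) = 7.
(2,1) = 8 − 7 = 1 completes the 8 down.
Given what's placed, (2,3) must be 8 to fit the 11 across and 17 down.
(1,3) = 17 − 8 = 9 completes the 17 down.
(2,2) = 11 − 9 = 2 completes the 11 across.
(1,2) = 24 − 16 = 8 completes the 24 across.

9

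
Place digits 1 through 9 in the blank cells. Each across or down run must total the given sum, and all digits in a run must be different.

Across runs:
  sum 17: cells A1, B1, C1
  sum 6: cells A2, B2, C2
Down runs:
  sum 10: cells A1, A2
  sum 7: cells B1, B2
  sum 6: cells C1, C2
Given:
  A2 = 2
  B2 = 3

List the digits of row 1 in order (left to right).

6 in 3 cells must be {1,2,3}.
A1 = 10 − 2 = 8 completes the 10 down.
B1 = 7 − 3 = 4 completes the 7 down.
C1 = 17 − 12 = 5 completes the 17 across.
C2 = 6 − 5 = 1 completes the 6 across.

8, 4, 5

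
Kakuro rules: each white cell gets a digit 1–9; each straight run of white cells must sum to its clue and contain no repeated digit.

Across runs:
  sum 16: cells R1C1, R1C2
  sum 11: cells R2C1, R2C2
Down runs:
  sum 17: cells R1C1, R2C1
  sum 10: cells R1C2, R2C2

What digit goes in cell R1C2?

7

16 in 2 cells must be {7,9}; 17 in 2 cells must be {8,9}.
The 16 across and the 17 down share only 9, so R1C1 = 9.
R1C2 = 16 − 9 = 7 completes the 16 across.
R2C1 = 17 − 9 = 8 completes the 17 down.
R2C2 = 11 − 8 = 3 completes the 11 across.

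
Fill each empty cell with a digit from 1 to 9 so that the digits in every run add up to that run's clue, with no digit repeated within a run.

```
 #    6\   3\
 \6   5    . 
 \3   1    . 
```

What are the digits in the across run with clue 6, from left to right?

5 1

3 in 2 cells must be {1,2}.
R1C2 = 6 − 5 = 1 completes the 6 across.
R2C2 = 3 − 1 = 2 completes the 3 across.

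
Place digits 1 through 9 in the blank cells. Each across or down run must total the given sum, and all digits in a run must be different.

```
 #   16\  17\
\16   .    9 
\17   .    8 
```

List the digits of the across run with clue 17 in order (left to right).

9 8

16 in 2 cells must be {7,9}; 17 in 2 cells must be {8,9}.
R1C1 = 16 − 9 = 7 completes the 16 across.
R2C1 = 17 − 8 = 9 completes the 17 across.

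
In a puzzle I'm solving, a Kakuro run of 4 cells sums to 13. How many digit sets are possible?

3

4 distinct digits from 1–9 sum between 10 and 30.
Enumerating: {1,2,3,7}, {1,2,4,6}, {1,3,4,5}.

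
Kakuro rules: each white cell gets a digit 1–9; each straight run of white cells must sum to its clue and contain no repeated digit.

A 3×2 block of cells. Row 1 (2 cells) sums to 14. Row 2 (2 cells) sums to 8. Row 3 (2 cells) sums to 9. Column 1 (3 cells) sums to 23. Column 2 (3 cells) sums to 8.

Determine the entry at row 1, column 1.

23 in 3 cells must be {6,8,9}.
The 14 across and the 8 down share only 5, so (1,2) = 5.
The 8 across and the 23 down share only 6, so (2,1) = 6.
(2,2) = 8 − 6 = 2 completes the 8 across.
(3,1) = 8: the only remaining digit allowed by both the 9 across and the 23 down.
(3,2) = 9 − 8 = 1 completes the 9 across.
(1,1) = 14 − 5 = 9 completes the 14 across.

9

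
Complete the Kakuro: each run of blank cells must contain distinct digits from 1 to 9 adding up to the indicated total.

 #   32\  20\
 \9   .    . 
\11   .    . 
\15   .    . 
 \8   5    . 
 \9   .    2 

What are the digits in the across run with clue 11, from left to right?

3 8

R4C2 = 8 − 5 = 3 completes the 8 across.
R5C1 = 9 − 2 = 7 completes the 9 across.
No cell is forced outright now. R1C1 can only be 3 or 8 (the digits allowed by both its 9 across and its 32 down). If R1C1 = 3: that forces R1C2 = 6, R3C2 = 8, after which R2C2 would have to be in {2,3,4,5,6,7,8,9} for the 11 across but in {1} for the 20 down — contradiction. So R1C1 = 8.
R1C2 = 9 − 8 = 1 completes the 9 across.
R3C1 = 9: the only remaining digit allowed by both the 15 across and the 32 down.
R3C2 = 15 − 9 = 6 completes the 15 across.
R2C1 = 32 − 29 = 3 completes the 32 down.
R2C2 = 11 − 3 = 8 completes the 11 across.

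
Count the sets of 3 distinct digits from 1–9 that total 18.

7

3 distinct digits from 1–9 sum between 6 and 24.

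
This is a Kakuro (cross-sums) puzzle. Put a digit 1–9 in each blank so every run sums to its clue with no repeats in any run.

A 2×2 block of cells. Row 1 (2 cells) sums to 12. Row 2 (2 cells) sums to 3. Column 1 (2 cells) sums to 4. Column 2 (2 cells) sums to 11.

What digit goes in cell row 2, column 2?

3 in 2 cells must be {1,2}; 4 in 2 cells must be {1,3}.
The 12 across and the 4 down share only 3, so (1,1) = 3.
(1,2) = 12 − 3 = 9 completes the 12 across.
(2,1) = 4 − 3 = 1 completes the 4 down.
(2,2) = 3 − 1 = 2 completes the 3 across.

2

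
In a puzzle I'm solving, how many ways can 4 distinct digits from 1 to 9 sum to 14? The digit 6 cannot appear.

3

4 distinct digits from 1–9 sum between 10 and 30.
Dropping sets that contain 6.
Enumerating: {1,2,3,8}, {1,2,4,7}, {2,3,4,5}.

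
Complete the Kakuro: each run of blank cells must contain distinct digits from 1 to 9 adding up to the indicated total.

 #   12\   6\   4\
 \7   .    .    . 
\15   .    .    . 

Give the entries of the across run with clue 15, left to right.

8 4 3

7 in 3 cells must be {1,2,4}; 4 in 2 cells must be {1,3}.
The 7 across and the 12 down share only 4, so R1C1 = 4.
Given what's placed, R1C3 must be 1 to fit the 7 across and 4 down.
R2C1 = 12 − 4 = 8 completes the 12 down.
R2C3 = 4 − 1 = 3 completes the 4 down.
R1C2 = 7 − 5 = 2 completes the 7 across.
R2C2 = 15 − 11 = 4 completes the 15 across.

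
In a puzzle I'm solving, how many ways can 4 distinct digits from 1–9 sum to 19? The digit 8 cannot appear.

4 distinct digits from 1–9 sum between 10 and 30.
Dropping sets that contain 8.

7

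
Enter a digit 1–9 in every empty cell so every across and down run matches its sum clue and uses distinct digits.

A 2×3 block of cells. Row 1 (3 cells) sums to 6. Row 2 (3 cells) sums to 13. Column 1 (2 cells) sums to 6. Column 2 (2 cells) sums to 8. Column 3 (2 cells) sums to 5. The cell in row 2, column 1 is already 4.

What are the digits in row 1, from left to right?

2 1 3

6 in 3 cells must be {1,2,3}.
(1,1) = 6 − 4 = 2 completes the 6 down.
Nothing is forced directly, so branch on (1,2), whose candidates are 1 or 3. If (1,2) = 3: that forces (1,3) = 1, after which (2,2) would have to be in {1,2,3,6,7,8} for the 13 across but in {5} for the 8 down — contradiction. So (1,2) = 1.
(1,3) = 6 − 3 = 3 completes the 6 across.
(2,2) = 8 − 1 = 7 completes the 8 down.
(2,3) = 13 − 11 = 2 completes the 13 across.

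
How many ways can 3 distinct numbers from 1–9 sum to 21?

3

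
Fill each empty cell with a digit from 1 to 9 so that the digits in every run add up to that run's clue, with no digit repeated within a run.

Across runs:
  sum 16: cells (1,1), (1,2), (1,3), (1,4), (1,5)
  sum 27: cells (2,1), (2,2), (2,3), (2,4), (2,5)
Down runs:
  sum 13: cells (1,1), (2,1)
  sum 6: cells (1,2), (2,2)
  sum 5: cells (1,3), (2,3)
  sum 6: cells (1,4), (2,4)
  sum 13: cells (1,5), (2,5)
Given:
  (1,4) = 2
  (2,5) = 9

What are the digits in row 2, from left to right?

7 5 2 4 9

16 in 5 cells must be {1,2,3,4,6}.
(1,5) = 13 − 9 = 4 completes the 13 down.
(2,4) = 6 − 2 = 4 completes the 6 down.
(1,1) = 6: the only remaining digit allowed by both the 16 across and the 13 down.
(1,2) = 1: the only remaining digit allowed by both the 16 across and the 6 down.
(1,3) = 16 − 13 = 3 completes the 16 across.
(2,1) = 13 − 6 = 7 completes the 13 down.
(2,2) = 6 − 1 = 5 completes the 6 down.
(2,3) = 27 − 25 = 2 completes the 27 across.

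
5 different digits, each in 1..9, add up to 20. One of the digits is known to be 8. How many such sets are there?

2

5 distinct digits from 1–9 sum between 15 and 35.
Keeping only sets containing 8.
Enumerating: {1,2,3,6,8}, {1,2,4,5,8}.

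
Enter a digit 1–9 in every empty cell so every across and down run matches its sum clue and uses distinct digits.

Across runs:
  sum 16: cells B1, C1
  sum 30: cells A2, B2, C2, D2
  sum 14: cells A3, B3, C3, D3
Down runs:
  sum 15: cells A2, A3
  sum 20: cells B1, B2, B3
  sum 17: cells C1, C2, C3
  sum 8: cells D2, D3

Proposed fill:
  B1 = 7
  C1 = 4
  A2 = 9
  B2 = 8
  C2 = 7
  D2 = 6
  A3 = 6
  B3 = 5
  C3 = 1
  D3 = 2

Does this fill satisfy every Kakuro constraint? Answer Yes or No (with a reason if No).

No — the across run B1–C1 sums to 11, not 16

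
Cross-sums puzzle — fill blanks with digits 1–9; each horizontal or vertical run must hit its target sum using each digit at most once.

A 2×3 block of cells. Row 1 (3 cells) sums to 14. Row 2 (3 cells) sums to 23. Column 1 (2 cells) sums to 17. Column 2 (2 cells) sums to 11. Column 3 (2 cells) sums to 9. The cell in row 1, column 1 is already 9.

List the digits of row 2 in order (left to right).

23 in 3 cells must be {6,8,9}; 17 in 2 cells must be {8,9}.
(2,1) = 17 − 9 = 8 completes the 17 down.
Given what's placed, (2,3) must be 6 to fit the 23 across and 9 down.
(1,3) = 9 − 6 = 3 completes the 9 down.
(2,2) = 23 − 14 = 9 completes the 23 across.
(1,2) = 14 − 12 = 2 completes the 14 across.

8 9 6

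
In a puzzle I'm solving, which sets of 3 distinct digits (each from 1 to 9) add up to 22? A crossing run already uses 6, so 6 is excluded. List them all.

3 distinct digits from 1–9 sum between 6 and 24.
Dropping sets that contain 6.
Only one set works: {5,8,9}.

{5,8,9}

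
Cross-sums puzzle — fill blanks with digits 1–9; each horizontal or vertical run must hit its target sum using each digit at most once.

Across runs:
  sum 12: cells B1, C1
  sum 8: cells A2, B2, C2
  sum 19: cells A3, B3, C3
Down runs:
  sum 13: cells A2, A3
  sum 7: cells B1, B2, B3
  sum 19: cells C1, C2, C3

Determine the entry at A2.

7 in 3 cells must be {1,2,4}.
Only 4 fits B1 under both its across sum 12 and down sum 7.
C1 = 12 − 4 = 8 completes the 12 across.
Given what's placed, B3 must be 2 to fit the 19 across and 7 down.
C3 = 9: the only remaining digit allowed by both the 19 across and the 19 down.
B2 = 7 − 6 = 1 completes the 7 down.
C2 = 19 − 17 = 2 completes the 19 down.
A3 = 19 − 11 = 8 completes the 19 across.
A2 = 8 − 3 = 5 completes the 8 across.

5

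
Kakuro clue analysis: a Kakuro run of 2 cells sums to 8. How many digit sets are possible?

3

2 distinct digits from 1–9 sum between 3 and 17.
Enumerating: {1,7}, {2,6}, {3,5}.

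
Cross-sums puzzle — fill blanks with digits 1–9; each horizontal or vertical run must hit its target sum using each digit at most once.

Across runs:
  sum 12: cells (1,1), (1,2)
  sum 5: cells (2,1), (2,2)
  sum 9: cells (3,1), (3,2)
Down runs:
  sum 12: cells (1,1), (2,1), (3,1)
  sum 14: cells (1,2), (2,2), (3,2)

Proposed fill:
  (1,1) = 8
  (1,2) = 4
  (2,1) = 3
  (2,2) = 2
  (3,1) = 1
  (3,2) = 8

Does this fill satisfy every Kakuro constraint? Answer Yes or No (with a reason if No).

Yes

Across: 8+4=12; 3+2=5; 1+8=9. Down: 8+3+1=12; 4+2+8=14. No digit repeats within any run.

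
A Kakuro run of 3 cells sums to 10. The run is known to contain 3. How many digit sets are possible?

3 distinct digits from 1–9 sum between 6 and 24.
Keeping only sets containing 3.
Enumerating: {1,3,6}, {2,3,5}.

2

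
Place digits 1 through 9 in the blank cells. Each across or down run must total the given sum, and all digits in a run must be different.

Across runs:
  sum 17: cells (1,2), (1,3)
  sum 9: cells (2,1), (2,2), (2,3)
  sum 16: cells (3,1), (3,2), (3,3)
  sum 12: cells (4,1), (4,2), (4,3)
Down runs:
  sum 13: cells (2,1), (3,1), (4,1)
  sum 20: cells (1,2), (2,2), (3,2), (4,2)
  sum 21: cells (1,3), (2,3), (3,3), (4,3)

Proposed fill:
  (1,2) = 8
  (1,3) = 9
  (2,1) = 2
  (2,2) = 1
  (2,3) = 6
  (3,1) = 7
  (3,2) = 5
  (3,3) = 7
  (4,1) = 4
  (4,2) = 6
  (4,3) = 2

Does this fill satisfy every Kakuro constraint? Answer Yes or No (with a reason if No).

No — the down run (1,3)–(4,3) sums to 24, not 21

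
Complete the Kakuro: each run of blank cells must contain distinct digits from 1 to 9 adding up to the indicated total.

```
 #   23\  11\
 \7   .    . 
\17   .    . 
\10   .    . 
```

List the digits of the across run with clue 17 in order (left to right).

9 8

17 in 2 cells must be {8,9}; 23 in 3 cells must be {6,8,9}.
The 7 across and the 23 down share only 6, so R1C1 = 6.
R1C2 = 7 − 6 = 1 completes the 7 across.
Given what's placed, R2C2 must be 8 to fit the 17 across and 11 down.
R3C2 = 11 − 9 = 2 completes the 11 down.
R2C1 = 17 − 8 = 9 completes the 17 across.
R3C1 = 10 − 2 = 8 completes the 10 across.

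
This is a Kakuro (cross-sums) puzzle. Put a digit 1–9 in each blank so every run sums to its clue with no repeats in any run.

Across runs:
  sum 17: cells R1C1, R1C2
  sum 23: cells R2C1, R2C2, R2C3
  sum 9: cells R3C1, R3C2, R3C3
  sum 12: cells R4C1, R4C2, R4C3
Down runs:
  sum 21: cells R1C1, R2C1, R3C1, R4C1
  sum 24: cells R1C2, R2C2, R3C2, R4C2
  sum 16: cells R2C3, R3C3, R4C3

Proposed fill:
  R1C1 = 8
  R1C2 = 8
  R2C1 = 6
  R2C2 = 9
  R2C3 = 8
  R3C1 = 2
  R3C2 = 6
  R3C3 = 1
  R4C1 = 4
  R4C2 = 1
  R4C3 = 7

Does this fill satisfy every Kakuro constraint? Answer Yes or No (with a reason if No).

No — the across run R1C1–R1C2 sums to 16, not 17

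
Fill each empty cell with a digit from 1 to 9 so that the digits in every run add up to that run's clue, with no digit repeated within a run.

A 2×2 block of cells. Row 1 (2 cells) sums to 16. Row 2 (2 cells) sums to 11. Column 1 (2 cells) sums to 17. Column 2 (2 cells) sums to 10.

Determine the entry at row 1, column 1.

9

16 in 2 cells must be {7,9}; 17 in 2 cells must be {8,9}.
The 16 across and the 17 down share only 9, so (1,1) = 9.
(1,2) = 16 − 9 = 7 completes the 16 across.
(2,1) = 17 − 9 = 8 completes the 17 down.
(2,2) = 11 − 8 = 3 completes the 11 across.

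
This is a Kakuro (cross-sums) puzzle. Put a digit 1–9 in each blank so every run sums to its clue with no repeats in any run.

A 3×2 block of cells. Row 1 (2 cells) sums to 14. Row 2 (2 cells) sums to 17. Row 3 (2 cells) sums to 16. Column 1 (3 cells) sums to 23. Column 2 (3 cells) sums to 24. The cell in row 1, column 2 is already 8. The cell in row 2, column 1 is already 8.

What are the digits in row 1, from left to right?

17 in 2 cells must be {8,9}; 16 in 2 cells must be {7,9}; 23 in 3 cells must be {6,8,9}.
(1,1) = 14 − 8 = 6 completes the 14 across.
(2,2) = 17 − 8 = 9 completes the 17 across.
(3,1) = 23 − 14 = 9 completes the 23 down.
(3,2) = 16 − 9 = 7 completes the 16 across.

6 8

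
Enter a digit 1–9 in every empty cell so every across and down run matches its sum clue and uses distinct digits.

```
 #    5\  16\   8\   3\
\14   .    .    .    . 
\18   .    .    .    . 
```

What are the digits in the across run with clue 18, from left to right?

1 9 6 2

16 in 2 cells must be {7,9}; 3 in 2 cells must be {1,2}.
Only 7 fits R1C2 under both its across sum 14 and down sum 16.
R2C2 = 16 − 7 = 9 completes the 16 down.
Nothing is forced directly, so branch on R1C3, whose candidates are 1 or 2. If R1C3 = 1: that forces R1C4 = 2, after which R2C3 would have to be in {1,2,3,4,5,6} for the 18 across but in {7} for the 8 down — contradiction. So R1C3 = 2.
R1C4 = 1: the only remaining digit allowed by both the 14 across and the 3 down.
R2C3 = 8 − 2 = 6 completes the 8 down.
R2C4 = 3 − 1 = 2 completes the 3 down.
R1C1 = 14 − 10 = 4 completes the 14 across.
R2C1 = 18 − 17 = 1 completes the 18 across.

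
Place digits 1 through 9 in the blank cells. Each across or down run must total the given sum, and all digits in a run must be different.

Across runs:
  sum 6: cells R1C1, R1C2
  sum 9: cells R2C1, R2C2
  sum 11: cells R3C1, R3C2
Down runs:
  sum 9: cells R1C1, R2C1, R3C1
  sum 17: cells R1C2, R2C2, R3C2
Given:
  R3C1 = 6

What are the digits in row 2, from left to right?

1 8

R3C2 = 11 − 6 = 5 completes the 11 across.
R1C2 = 4: the only remaining digit allowed by both the 6 across and the 17 down.
R2C2 = 17 − 9 = 8 completes the 17 down.
R1C1 = 6 − 4 = 2 completes the 6 across.
R2C1 = 9 − 8 = 1 completes the 9 across.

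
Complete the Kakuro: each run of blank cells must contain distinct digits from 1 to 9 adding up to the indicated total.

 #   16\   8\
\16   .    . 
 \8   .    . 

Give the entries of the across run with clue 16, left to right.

9 7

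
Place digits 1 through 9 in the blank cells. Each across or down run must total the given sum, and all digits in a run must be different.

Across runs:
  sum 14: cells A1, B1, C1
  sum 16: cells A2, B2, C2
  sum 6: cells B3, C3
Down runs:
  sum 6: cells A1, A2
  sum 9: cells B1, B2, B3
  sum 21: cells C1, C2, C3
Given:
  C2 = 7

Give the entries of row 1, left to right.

2, 3, 9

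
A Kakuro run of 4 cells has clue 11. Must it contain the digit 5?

Yes

The only way to make 11 from 4 distinct digits is {1,2,3,5}, which contains 5.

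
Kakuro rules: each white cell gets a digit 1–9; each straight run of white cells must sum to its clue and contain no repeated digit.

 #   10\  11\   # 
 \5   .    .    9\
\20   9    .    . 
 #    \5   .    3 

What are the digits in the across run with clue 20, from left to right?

9 5 6

R1C1 = 10 − 9 = 1 completes the 10 down.
R1C2 = 5 − 1 = 4 completes the 5 across.
R2C3 = 9 − 3 = 6 completes the 9 down.
R3C2 = 5 − 3 = 2 completes the 5 across.
R2C2 = 20 − 15 = 5 completes the 20 across.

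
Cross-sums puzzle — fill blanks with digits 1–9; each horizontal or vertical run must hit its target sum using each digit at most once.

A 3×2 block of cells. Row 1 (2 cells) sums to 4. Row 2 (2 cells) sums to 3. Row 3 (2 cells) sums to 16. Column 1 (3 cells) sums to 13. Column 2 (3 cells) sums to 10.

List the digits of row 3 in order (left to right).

4 in 2 cells must be {1,3}; 3 in 2 cells must be {1,2}; 16 in 2 cells must be {7,9}.
The 16 across and the 10 down share only 7, so (3,2) = 7.
Given what's placed, (1,2) must be 1 to fit the 4 across and 10 down.
(2,2) = 10 − 8 = 2 completes the 10 down.
(3,1) = 16 − 7 = 9 completes the 16 across.
(1,1) = 4 − 1 = 3 completes the 4 across.
(2,1) = 3 − 2 = 1 completes the 3 across.

9 7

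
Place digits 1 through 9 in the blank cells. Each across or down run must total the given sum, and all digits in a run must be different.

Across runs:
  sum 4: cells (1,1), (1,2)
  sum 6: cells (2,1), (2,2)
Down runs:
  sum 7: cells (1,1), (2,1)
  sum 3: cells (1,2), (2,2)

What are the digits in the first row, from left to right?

3, 1

4 in 2 cells must be {1,3}; 3 in 2 cells must be {1,2}.
The 4 across and the 3 down share only 1, so (1,2) = 1.
(2,2) = 3 − 1 = 2 completes the 3 down.
(1,1) = 4 − 1 = 3 completes the 4 across.
(2,1) = 6 − 2 = 4 completes the 6 across.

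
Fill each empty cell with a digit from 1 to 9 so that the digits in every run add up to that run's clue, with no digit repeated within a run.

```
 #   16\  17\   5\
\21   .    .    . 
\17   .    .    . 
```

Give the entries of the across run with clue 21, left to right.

16 in 2 cells must be {7,9}; 17 in 2 cells must be {8,9}.
The 21 across and the 5 down share only 4, so R1C3 = 4.
R2C3 = 5 − 4 = 1 completes the 5 down.
Given what's placed, R1C1 must be 9 to fit the 21 across and 16 down.
R1C2 = 21 − 13 = 8 completes the 21 across.
R2C1 = 16 − 9 = 7 completes the 16 down.
R2C2 = 17 − 8 = 9 completes the 17 across.

9, 8, 4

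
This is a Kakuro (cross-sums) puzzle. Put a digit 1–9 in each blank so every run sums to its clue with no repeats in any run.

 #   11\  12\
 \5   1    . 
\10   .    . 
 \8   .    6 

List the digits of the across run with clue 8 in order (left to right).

2 6

R1C2 = 5 − 1 = 4 completes the 5 across.
R2C2 = 12 − 10 = 2 completes the 12 down.
R3C1 = 8 − 6 = 2 completes the 8 across.
R2C1 = 10 − 2 = 8 completes the 10 across.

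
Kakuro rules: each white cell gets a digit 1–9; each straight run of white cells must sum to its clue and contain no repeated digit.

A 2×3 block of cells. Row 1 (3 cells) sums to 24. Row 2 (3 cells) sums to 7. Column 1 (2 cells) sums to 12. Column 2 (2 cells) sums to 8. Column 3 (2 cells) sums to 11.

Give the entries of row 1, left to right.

24 in 3 cells must be {7,8,9}; 7 in 3 cells must be {1,2,4}.
The 24 across and the 8 down share only 7, so (1,2) = 7.
The 7 across and the 12 down share only 4, so (2,1) = 4.
(2,2) = 8 − 7 = 1 completes the 8 down.
(2,3) = 7 − 5 = 2 completes the 7 across.
(1,1) = 12 − 4 = 8 completes the 12 down.
(1,3) = 24 − 15 = 9 completes the 24 across.

8 7 9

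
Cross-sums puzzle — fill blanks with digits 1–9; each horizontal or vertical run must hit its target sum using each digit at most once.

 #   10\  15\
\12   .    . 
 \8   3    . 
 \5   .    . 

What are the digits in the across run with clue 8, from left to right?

3 5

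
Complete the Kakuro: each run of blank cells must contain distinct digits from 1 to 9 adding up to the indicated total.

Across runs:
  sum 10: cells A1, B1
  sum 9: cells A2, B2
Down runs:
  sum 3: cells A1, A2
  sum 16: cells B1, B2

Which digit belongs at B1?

9

3 in 2 cells must be {1,2}; 16 in 2 cells must be {7,9}.
The 9 across and the 16 down share only 7, so B2 = 7.
B1 = 16 − 7 = 9 completes the 16 down.
A2 = 9 − 7 = 2 completes the 9 across.
A1 = 10 − 9 = 1 completes the 10 across.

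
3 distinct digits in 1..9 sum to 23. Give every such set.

3 distinct digits from 1–9 sum between 6 and 24.
Only one set works: {6,8,9}.

{6,8,9}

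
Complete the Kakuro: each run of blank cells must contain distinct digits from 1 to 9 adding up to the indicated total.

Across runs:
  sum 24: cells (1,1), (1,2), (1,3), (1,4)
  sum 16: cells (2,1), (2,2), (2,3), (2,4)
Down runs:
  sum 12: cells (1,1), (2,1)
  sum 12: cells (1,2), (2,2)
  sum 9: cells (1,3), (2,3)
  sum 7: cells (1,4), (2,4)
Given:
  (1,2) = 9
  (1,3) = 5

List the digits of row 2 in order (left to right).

(2,2) = 12 − 9 = 3 completes the 12 down.
(2,3) = 9 − 5 = 4 completes the 9 down.
Nothing is forced directly, so branch on (2,1), whose candidates are 7 or 8. If (2,1) = 7: then (1,1) would have to be in {2,3,4,6,7,8} for the 24 across but in {5} for the 12 down — contradiction. So (2,1) = 8.
(1,1) = 12 − 8 = 4 completes the 12 down.
(1,4) = 24 − 18 = 6 completes the 24 across.
(2,4) = 16 − 15 = 1 completes the 16 across.

8 3 4 1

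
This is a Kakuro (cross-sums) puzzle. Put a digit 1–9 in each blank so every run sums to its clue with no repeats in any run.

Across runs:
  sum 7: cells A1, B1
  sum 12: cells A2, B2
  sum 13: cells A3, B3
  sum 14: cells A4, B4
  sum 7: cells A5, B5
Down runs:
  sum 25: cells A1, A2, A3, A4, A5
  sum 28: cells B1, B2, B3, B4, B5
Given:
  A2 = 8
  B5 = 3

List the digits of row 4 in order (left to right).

B2 = 12 − 8 = 4 completes the 12 across.
A5 = 7 − 3 = 4 completes the 7 across.
Nothing is forced directly, so branch on B1, whose candidates are 5 or 6. If B1 = 6: that forces A1 = 1, B4 = 8, B3 = 7, after which A4 would have to be in {6} for the 14 across but in {3,5,7,9} for the 25 down — contradiction. So B1 = 5.
A1 = 7 − 5 = 2 completes the 7 across.
B4 = 9: the only remaining digit allowed by both the 14 across and the 28 down.
B3 = 28 − 21 = 7 completes the 28 down.
A4 = 14 − 9 = 5 completes the 14 across.
A3 = 13 − 7 = 6 completes the 13 across.

5 9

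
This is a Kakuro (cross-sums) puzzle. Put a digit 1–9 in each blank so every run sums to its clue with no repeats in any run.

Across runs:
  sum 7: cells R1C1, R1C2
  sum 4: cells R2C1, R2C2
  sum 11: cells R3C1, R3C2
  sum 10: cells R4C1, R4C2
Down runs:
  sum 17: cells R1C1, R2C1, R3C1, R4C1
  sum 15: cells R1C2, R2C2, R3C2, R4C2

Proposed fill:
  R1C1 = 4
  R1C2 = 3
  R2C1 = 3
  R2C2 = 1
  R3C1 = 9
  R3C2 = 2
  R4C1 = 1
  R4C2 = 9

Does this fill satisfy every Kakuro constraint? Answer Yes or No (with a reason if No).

Across: 4+3=7; 3+1=4; 9+2=11; 1+9=10. Down: 4+3+9+1=17; 3+1+2+9=15. No digit repeats within any run.

Yes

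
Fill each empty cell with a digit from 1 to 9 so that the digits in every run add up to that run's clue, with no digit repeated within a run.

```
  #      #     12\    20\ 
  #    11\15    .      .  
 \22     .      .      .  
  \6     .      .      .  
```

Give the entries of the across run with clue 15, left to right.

6 in 3 cells must be {1,2,3}.
Only 3 fits R3C3 under both its across sum 6 and down sum 20.
Given what's placed, R3C1 must be 2 to fit the 6 across and 11 down.
R3C2 = 6 − 5 = 1 completes the 6 across.
R2C1 = 11 − 2 = 9 completes the 11 down.
R2C3 = 8: the only remaining digit allowed by both the 22 across and the 20 down.
R1C3 = 20 − 11 = 9 completes the 20 down.
R2C2 = 22 − 17 = 5 completes the 22 across.
R1C2 = 15 − 9 = 6 completes the 15 across.

6, 9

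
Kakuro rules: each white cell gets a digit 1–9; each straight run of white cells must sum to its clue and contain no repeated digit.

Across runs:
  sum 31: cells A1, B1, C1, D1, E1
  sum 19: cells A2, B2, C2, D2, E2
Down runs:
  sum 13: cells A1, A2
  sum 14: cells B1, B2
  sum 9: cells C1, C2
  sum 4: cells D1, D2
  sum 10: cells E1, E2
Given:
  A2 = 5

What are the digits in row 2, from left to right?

4 in 2 cells must be {1,3}.
A1 = 13 − 5 = 8 completes the 13 down.
Nothing is forced directly, so branch on B2, whose candidates are 6 or 8. If B2 = 6: then B1 would have to be in {1,2,3,4,5,6,7,9} for the 31 across but in {8} for the 14 down — contradiction. So B2 = 8.
B1 = 14 − 8 = 6 completes the 14 down.
Nothing is forced directly, so branch on D1, whose candidates are 1 or 3. If D1 = 3: that forces C1 = 5, E1 = 9, after which C2 would have to be in {1,2,3} for the 19 across but in {4} for the 9 down — contradiction. So D1 = 1.
Given what's placed, C1 must be 7 to fit the 31 across and 9 down.
E1 = 31 − 22 = 9 completes the 31 across.
C2 = 9 − 7 = 2 completes the 9 down.
D2 = 4 − 1 = 3 completes the 4 down.
E2 = 19 − 18 = 1 completes the 19 across.

5, 8, 2, 3, 1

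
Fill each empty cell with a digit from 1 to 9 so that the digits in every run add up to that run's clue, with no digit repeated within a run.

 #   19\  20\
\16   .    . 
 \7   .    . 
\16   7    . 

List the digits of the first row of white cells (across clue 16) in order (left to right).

16 in 2 cells must be {7,9}.
R1C1 = 9: the only remaining digit allowed by both the 16 across and the 19 down.
R1C2 = 16 − 9 = 7 completes the 16 across.
R2C1 = 19 − 16 = 3 completes the 19 down.
R2C2 = 7 − 3 = 4 completes the 7 across.
R3C2 = 16 − 7 = 9 completes the 16 across.

9 7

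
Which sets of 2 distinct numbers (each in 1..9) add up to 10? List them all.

{1,9}; {2,8}; {3,7}; {4,6}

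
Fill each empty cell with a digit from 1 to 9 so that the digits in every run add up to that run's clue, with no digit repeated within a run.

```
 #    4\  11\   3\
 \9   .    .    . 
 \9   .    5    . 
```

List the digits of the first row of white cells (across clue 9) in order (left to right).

4 in 2 cells must be {1,3}; 3 in 2 cells must be {1,2}.
R1C2 = 11 − 5 = 6 completes the 11 down.
Given what's placed, R2C3 must be 1 to fit the 9 across and 3 down.
Given what's placed, R1C1 must be 1 to fit the 9 across and 4 down.
R1C3 = 9 − 7 = 2 completes the 9 across.
R2C1 = 9 − 6 = 3 completes the 9 across.

1 6 2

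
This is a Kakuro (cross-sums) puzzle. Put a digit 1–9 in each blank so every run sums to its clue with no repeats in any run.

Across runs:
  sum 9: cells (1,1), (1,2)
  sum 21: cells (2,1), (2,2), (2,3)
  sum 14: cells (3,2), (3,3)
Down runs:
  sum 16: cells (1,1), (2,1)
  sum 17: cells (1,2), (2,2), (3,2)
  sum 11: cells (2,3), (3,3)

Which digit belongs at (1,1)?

16 in 2 cells must be {7,9}.
The 9 across and the 16 down share only 7, so (1,1) = 7.
(1,2) = 9 − 7 = 2 completes the 9 across.
(2,1) = 16 − 7 = 9 completes the 16 down.
No cell is forced outright now. (2,2) can only be 7 or 8 (the digits allowed by both its 21 across and its 17 down). If (2,2) = 8: that forces (2,3) = 4, after which (3,2) would have to be in {5,6,8,9} for the 14 across but in {7} for the 17 down — contradiction. So (2,2) = 7.
(2,3) = 21 − 16 = 5 completes the 21 across.
(3,2) = 17 − 9 = 8 completes the 17 down.
(3,3) = 14 − 8 = 6 completes the 14 across.

7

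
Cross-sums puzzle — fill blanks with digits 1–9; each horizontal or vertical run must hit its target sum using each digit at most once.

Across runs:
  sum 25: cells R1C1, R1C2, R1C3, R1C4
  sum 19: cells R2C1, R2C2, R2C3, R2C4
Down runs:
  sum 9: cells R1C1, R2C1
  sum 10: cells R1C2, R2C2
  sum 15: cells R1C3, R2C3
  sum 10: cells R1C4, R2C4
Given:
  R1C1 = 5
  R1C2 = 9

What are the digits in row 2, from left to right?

4 1 8 6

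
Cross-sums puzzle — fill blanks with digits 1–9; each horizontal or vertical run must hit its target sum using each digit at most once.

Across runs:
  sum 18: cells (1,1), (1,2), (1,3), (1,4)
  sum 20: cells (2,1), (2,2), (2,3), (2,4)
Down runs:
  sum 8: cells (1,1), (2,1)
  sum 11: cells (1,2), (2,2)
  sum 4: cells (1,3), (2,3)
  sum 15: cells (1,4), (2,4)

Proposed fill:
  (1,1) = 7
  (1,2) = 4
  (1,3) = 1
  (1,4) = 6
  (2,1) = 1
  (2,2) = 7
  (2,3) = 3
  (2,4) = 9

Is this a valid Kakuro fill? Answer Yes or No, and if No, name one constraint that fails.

Yes

Across: 7+4+1+6=18; 1+7+3+9=20. Down: 7+1=8; 4+7=11; 1+3=4; 6+9=15. No digit repeats within any run.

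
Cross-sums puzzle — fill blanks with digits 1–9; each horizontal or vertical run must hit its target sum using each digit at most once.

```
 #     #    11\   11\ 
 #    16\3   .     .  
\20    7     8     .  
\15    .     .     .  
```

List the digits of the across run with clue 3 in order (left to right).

3 in 2 cells must be {1,2}; 16 in 2 cells must be {7,9}.
R2C3 = 20 − 15 = 5 completes the 20 across.
R3C1 = 16 − 7 = 9 completes the 16 down.
R1C3 = 2: the only remaining digit allowed by both the 3 across and the 11 down.
R3C3 = 11 − 7 = 4 completes the 11 down.
R1C2 = 3 − 2 = 1 completes the 3 across.
R3C2 = 15 − 13 = 2 completes the 15 across.

1 2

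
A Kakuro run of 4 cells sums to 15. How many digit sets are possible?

6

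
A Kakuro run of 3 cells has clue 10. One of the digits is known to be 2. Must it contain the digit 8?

Counterexample: {1,2,7} sums to 10 under that restriction without using 8.

No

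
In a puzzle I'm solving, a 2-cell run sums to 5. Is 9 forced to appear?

No

Counterexample: {1,4} sums to 5 without using 9.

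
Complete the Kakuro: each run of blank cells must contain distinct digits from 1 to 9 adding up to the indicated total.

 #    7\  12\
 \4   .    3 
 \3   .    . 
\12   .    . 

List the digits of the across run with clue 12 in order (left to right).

4 8

4 in 2 cells must be {1,3}; 3 in 2 cells must be {1,2}; 7 in 3 cells must be {1,2,4}.
R1C1 = 4 − 3 = 1 completes the 4 across.
R2C1 = 2: the only remaining digit allowed by both the 3 across and the 7 down.
R2C2 = 3 − 2 = 1 completes the 3 across.
R3C1 = 7 − 3 = 4 completes the 7 down.
R3C2 = 12 − 4 = 8 completes the 12 across.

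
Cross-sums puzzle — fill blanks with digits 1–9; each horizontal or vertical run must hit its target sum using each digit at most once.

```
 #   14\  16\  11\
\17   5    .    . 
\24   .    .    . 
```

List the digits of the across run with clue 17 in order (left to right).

5 9 3

24 in 3 cells must be {7,8,9}; 16 in 2 cells must be {7,9}.
Given what's placed, R1C2 must be 9 to fit the 17 across and 16 down.
R1C3 = 17 − 14 = 3 completes the 17 across.
R2C1 = 14 − 5 = 9 completes the 14 down.
R2C2 = 16 − 9 = 7 completes the 16 down.
R2C3 = 24 − 16 = 8 completes the 24 across.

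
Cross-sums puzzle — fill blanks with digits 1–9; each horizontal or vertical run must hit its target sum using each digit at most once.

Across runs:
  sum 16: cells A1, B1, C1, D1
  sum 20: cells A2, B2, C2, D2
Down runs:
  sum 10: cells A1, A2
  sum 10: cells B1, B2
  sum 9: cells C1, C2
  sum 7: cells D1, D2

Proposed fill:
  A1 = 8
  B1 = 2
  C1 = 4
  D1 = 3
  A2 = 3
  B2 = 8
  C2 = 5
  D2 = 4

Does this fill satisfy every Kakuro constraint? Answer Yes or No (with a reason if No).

No — the down run A1–A2 sums to 11, not 10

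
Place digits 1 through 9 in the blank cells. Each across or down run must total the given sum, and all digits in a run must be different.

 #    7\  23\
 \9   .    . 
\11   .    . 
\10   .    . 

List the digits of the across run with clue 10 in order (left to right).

7 in 3 cells must be {1,2,4}; 23 in 3 cells must be {6,8,9}.
Nothing is forced directly, so branch on R1C2, whose candidates are 6 or 8. If R1C2 = 6: then R1C1 would have to be in {3} for the 9 across but in {1,2,4} for the 7 down — contradiction. So R1C2 = 8.
R1C1 = 9 − 8 = 1 completes the 9 across.
Nothing is forced directly, so branch on R2C1, whose candidates are 2 or 4. If R2C1 = 4: then R2C2 would have to be in {7} for the 11 across but in {6,9} for the 23 down — contradiction. So R2C1 = 2.
R2C2 = 11 − 2 = 9 completes the 11 across.
R3C1 = 7 − 3 = 4 completes the 7 down.
R3C2 = 10 − 4 = 6 completes the 10 across.

4 6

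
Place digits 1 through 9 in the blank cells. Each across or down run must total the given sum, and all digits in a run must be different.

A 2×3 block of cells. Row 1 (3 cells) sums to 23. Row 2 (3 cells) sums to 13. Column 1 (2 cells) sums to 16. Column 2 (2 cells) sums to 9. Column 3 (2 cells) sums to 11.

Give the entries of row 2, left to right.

7, 1, 5

23 in 3 cells must be {6,8,9}; 16 in 2 cells must be {7,9}.
The 23 across and the 16 down share only 9, so (1,1) = 9.
(2,1) = 16 − 9 = 7 completes the 16 down.
Nothing is forced directly, so branch on (1,2), whose candidates are 6 or 8. If (1,2) = 6: that forces (1,3) = 8, after which (2,2) would have to be in {1,2,4,5} for the 13 across but in {3} for the 9 down — contradiction. So (1,2) = 8.
(1,3) = 23 − 17 = 6 completes the 23 across.
(2,2) = 9 − 8 = 1 completes the 9 down.
(2,3) = 13 − 8 = 5 completes the 13 across.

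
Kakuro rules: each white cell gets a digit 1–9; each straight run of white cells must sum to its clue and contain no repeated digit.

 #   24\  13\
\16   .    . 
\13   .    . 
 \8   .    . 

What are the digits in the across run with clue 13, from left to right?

8 5

16 in 2 cells must be {7,9}; 24 in 3 cells must be {7,8,9}.
The 8 across and the 24 down share only 7, so R3C1 = 7.
R3C2 = 8 − 7 = 1 completes the 8 across.
Given what's placed, R1C1 must be 9 to fit the 16 across and 24 down.
R1C2 = 16 − 9 = 7 completes the 16 across.
R2C1 = 24 − 16 = 8 completes the 24 down.
R2C2 = 13 − 8 = 5 completes the 13 across.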